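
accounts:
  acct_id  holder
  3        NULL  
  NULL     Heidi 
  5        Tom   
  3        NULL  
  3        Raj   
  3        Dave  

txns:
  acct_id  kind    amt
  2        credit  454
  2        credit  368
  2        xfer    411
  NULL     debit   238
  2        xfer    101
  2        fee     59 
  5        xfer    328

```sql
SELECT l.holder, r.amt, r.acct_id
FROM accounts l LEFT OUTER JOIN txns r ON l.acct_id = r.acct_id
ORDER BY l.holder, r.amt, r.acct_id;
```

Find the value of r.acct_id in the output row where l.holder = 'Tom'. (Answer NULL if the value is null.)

5

LEFT JOIN keeps every row from `accounts`; unmatched rows get NULL for `txns`'s columns.
Matching on l.acct_id = r.acct_id. A NULL in a compared column never satisfies the condition.
- acct_id=3: no r row matches, row kept with r columns NULL.
- acct_id=NULL: no r row matches, row kept with r columns NULL.
- acct_id=5: 1 matching r row(s), so 1 row(s) emitted.
- acct_id=3: no r row matches, row kept with r columns NULL.
- acct_id=3: no r row matches, row kept with r columns NULL.
- acct_id=3: no r row matches, row kept with r columns NULL.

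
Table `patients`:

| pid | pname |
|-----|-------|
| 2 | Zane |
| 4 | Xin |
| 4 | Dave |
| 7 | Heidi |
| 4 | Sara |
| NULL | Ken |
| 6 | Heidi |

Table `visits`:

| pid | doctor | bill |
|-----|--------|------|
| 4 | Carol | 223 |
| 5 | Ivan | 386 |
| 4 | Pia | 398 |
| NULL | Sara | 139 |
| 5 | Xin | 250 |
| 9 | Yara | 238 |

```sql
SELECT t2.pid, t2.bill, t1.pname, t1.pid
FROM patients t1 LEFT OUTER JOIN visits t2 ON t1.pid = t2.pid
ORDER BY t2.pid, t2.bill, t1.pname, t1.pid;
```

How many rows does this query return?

10

LEFT JOIN keeps every row from `patients`; unmatched rows get NULL for `visits`'s columns.
Matching on t1.pid = t2.pid. A NULL in a compared column never satisfies the condition.
- t1 (pid=2) has no partner → padded with NULL.
- t1 (pid=4) pairs with 2 row(s) of t2.
- t1 (pid=4) pairs with 2 row(s) of t2.
- t1 (pid=7) has no partner → padded with NULL.
- t1 (pid=4) pairs with 2 row(s) of t2.
- t1 (pid=NULL) has no partner → padded with NULL.
- t1 (pid=6) has no partner → padded with NULL.
Total: 6 matched + 4 padded = 10 rows.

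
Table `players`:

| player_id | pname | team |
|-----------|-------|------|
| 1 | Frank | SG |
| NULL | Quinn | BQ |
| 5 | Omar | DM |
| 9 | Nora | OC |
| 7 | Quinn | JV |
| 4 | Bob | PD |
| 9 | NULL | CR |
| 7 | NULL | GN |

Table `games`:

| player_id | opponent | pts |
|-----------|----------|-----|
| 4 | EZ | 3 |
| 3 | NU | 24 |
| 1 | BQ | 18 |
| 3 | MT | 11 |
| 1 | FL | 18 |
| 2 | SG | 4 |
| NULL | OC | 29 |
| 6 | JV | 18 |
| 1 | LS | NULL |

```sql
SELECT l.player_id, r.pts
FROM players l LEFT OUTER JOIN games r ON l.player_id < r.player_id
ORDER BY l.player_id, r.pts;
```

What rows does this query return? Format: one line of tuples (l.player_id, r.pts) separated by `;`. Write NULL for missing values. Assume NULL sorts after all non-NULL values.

(1, 3); (1, 4); (1, 11); (1, 18); (1, 24); (4, 18); (5, 18); (7, NULL); (7, NULL); (9, NULL); (9, NULL); (NULL, NULL)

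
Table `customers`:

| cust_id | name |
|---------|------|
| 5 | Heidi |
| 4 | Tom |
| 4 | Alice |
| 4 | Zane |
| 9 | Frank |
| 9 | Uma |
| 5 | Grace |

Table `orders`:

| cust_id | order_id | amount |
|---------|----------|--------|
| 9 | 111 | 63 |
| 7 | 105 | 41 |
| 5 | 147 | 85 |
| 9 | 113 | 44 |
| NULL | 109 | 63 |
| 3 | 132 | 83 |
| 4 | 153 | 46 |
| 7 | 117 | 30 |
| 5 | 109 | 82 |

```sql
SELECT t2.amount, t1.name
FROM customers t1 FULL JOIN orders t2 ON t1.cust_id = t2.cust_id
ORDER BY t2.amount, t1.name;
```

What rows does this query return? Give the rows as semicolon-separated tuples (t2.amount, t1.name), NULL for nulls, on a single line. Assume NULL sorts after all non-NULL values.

(30, NULL); (41, NULL); (44, Frank); (44, Uma); (46, Alice); (46, Tom); (46, Zane); (63, Frank); (63, Uma); (63, NULL); (82, Grace); (82, Heidi); (83, NULL); (85, Grace); (85, Heidi)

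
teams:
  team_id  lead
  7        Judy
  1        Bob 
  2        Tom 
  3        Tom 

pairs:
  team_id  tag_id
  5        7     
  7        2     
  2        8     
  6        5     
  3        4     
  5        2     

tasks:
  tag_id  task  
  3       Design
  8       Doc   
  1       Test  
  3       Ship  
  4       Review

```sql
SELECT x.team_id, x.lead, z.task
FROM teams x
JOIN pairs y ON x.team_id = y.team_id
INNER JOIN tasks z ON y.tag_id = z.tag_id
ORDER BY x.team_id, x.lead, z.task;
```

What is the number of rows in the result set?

2

Joins associate left-to-right: teams INNER JOIN pairs on team_id gives 3 intermediate row(s).
Then INNER JOIN `tasks z` on tag_id: keep only rows whose y.tag_id appears in z.
Result: 2 row(s).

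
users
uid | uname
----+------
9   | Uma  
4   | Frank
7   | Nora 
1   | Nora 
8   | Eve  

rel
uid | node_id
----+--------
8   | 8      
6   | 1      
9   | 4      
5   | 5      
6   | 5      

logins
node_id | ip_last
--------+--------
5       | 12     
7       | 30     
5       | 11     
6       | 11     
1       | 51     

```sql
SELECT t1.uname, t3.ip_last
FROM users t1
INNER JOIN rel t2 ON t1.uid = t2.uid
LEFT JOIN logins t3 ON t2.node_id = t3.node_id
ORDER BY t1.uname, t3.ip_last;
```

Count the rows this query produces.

Joins associate left-to-right: users INNER JOIN rel on uid gives 2 intermediate row(s).
Then LEFT JOIN `logins t3` on node_id: each of those 2 rows is kept; rows whose t2.node_id has no match in t3 get NULL for t3's columns.
Result: 2 row(s).

2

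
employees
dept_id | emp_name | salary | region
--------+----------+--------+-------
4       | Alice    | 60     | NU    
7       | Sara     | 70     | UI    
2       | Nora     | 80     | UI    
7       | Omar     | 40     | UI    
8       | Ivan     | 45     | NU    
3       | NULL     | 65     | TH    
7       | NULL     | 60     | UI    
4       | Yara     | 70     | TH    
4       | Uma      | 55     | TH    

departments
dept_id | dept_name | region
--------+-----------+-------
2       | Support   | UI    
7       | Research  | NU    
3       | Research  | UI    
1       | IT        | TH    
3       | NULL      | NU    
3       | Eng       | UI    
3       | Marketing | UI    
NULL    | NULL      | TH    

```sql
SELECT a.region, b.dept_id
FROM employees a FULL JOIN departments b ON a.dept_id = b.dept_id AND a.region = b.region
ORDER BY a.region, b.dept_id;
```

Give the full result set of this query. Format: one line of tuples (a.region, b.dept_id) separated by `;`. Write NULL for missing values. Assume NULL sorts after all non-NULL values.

(NU, NULL); (NU, NULL); (TH, NULL); (TH, NULL); (TH, NULL); (UI, 2); (UI, NULL); (UI, NULL); (UI, NULL); (NULL, 1); (NULL, 3); (NULL, 3); (NULL, 3); (NULL, 3); (NULL, 7); (NULL, NULL)

FULL OUTER JOIN keeps every row from both sides; unmatched rows get NULL for the other side's columns.
Matching on a.dept_id = b.dept_id AND a.region = b.region. A NULL in a compared column never satisfies the condition.
- a[0] dept_id=4, region=NU → no match; kept with NULLs on the b side.
- a[1] dept_id=7, region=UI → no match; kept with NULLs on the b side.
- a[2] dept_id=2, region=UI → 1 match(es) in b → 1 row(s).
- a[3] dept_id=7, region=UI → no match; kept with NULLs on the b side.
- a[4] dept_id=8, region=NU → no match; kept with NULLs on the b side.
- a[5] dept_id=3, region=TH → no match; kept with NULLs on the b side.
- a[6] dept_id=7, region=UI → no match; kept with NULLs on the b side.
- a[7] dept_id=4, region=TH → no match; kept with NULLs on the b side.
- a[8] dept_id=4, region=TH → no match; kept with NULLs on the b side.
- 7 b row(s) had no a match → kept, a columns NULL.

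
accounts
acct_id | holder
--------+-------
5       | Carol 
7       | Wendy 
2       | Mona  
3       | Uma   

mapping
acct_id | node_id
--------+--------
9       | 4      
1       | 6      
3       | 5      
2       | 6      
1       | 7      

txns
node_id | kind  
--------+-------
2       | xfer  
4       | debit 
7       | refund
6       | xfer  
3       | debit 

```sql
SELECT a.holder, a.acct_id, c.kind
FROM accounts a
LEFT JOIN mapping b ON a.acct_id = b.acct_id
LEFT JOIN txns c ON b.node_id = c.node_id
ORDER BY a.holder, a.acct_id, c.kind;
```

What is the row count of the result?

4

Joins associate left-to-right: accounts LEFT JOIN mapping on acct_id gives 4 intermediate row(s).
Then LEFT JOIN `txns c` on node_id: each of those 4 rows is kept; rows whose b.node_id has no match in c get NULL for c's columns.
Result: 4 row(s).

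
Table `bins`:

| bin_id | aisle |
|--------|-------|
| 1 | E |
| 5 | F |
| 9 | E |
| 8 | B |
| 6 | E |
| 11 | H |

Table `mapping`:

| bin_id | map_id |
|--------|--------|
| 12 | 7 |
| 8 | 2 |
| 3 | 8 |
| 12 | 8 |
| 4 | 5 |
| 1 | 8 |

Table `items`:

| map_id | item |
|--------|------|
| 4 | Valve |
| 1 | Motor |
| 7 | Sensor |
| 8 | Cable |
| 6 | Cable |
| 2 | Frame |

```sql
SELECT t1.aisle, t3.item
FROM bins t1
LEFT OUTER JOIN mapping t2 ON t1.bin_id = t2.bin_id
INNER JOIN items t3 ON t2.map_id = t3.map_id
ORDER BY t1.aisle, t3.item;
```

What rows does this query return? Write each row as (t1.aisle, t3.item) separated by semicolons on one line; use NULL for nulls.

(B, Frame); (E, Cable)

Step 1 — t1 LEFT JOIN t2 on bin_id → 6 row(s).
Then INNER JOIN `items t3` on map_id: keep only rows whose t2.map_id appears in t3.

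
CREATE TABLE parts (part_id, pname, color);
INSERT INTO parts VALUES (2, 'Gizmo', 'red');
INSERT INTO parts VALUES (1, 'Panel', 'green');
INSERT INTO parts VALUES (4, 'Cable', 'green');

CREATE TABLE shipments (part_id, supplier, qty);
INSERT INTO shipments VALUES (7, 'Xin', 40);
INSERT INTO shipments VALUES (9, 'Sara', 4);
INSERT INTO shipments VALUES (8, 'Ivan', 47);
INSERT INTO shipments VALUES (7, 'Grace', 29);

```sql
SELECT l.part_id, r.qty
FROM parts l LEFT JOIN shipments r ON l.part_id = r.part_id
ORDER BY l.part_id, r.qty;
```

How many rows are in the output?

3

LEFT JOIN keeps every row from `parts`; unmatched rows get NULL for `shipments`'s columns.
Matching on l.part_id = r.part_id.
- part_id=2: no r row matches, row kept with r columns NULL.
- part_id=1: no r row matches, row kept with r columns NULL.
- part_id=4: no r row matches, row kept with r columns NULL.
Total: 0 matched + 3 padded = 3 rows.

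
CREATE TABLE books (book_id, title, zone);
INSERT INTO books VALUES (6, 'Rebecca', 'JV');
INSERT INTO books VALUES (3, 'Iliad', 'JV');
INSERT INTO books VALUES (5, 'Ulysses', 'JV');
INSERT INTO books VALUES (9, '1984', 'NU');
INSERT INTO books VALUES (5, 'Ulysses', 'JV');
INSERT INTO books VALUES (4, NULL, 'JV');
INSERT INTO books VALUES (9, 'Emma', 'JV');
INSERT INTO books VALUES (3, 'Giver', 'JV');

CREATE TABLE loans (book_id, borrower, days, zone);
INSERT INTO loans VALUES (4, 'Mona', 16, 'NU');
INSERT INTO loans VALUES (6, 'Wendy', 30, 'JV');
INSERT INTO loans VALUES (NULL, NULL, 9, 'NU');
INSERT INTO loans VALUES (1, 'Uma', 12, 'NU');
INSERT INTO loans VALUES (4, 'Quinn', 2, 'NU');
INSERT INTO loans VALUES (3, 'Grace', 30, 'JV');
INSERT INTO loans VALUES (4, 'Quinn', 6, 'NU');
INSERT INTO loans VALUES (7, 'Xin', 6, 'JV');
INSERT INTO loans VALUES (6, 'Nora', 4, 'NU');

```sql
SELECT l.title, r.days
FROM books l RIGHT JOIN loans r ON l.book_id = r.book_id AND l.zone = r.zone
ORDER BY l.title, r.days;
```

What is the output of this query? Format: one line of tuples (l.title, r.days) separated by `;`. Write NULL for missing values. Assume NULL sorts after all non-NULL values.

(Giver, 30); (Iliad, 30); (Rebecca, 30); (NULL, 2); (NULL, 4); (NULL, 6); (NULL, 6); (NULL, 9); (NULL, 12); (NULL, 16)

RIGHT JOIN keeps every row from `loans`; unmatched rows get NULL for `books`'s columns.
Matching on l.book_id = r.book_id AND l.zone = r.zone. A NULL in a compared column never satisfies the condition.
Matched pairs: 3; unmatched r rows kept: 7.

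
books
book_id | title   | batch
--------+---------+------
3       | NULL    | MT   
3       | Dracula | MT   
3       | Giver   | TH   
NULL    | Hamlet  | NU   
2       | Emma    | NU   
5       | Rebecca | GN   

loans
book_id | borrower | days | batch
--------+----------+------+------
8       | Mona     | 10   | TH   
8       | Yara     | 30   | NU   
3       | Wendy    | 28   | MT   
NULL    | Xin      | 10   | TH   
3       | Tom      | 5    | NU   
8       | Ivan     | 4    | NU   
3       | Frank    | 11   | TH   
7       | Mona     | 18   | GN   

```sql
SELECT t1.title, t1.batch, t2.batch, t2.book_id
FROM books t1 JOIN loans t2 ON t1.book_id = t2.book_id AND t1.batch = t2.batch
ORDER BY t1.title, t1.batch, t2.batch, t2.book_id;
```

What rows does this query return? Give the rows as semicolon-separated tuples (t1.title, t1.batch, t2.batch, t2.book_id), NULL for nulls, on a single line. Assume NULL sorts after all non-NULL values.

INNER JOIN keeps only pairs where the ON condition holds.
Matching on t1.book_id = t2.book_id AND t1.batch = t2.batch. A NULL in a compared column never satisfies the condition.
Matched pairs: 3.

(Dracula, MT, MT, 3); (Giver, TH, TH, 3); (NULL, MT, MT, 3)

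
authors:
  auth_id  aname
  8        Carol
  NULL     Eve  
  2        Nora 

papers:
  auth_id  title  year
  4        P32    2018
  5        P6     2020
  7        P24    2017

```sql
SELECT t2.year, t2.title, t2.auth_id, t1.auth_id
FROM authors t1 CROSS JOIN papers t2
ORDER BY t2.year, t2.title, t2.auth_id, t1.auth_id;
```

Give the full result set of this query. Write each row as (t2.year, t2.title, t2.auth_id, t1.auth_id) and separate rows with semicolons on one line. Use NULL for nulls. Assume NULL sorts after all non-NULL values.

CROSS JOIN pairs every row of `authors` with every row of `papers`: 3 × 3 = 9 rows.
After projecting and ordering:
t2.year | t2.title | t2.auth_id | t1.auth_id
2017 | P24 | 7 | 2
2017 | P24 | 7 | 8
2017 | P24 | 7 | NULL
2018 | P32 | 4 | 2
2018 | P32 | 4 | 8
2018 | P32 | 4 | NULL
2020 | P6 | 5 | 2
2020 | P6 | 5 | 8
2020 | P6 | 5 | NULL

(2017, P24, 7, 2); (2017, P24, 7, 8); (2017, P24, 7, NULL); (2018, P32, 4, 2); (2018, P32, 4, 8); (2018, P32, 4, NULL); (2020, P6, 5, 2); (2020, P6, 5, 8); (2020, P6, 5, NULL)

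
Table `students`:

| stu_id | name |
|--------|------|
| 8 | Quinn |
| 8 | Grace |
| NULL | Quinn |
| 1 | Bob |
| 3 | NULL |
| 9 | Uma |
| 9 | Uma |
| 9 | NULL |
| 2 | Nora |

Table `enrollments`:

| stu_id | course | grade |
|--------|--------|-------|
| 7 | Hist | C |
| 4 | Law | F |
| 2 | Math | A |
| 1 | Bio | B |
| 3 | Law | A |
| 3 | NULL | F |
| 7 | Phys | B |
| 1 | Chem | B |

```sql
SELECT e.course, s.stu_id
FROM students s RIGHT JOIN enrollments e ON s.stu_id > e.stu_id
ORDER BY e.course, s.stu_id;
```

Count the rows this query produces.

45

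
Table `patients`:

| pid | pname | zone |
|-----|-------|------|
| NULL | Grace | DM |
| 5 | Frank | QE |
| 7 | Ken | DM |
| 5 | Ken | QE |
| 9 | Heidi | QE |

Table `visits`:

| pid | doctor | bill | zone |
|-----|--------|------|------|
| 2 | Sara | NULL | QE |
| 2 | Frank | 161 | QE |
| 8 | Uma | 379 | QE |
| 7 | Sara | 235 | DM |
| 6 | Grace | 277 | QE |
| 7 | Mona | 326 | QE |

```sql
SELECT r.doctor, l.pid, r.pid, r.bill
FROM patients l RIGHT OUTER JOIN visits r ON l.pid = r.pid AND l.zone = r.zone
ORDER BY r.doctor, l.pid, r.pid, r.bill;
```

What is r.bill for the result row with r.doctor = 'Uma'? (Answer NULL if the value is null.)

379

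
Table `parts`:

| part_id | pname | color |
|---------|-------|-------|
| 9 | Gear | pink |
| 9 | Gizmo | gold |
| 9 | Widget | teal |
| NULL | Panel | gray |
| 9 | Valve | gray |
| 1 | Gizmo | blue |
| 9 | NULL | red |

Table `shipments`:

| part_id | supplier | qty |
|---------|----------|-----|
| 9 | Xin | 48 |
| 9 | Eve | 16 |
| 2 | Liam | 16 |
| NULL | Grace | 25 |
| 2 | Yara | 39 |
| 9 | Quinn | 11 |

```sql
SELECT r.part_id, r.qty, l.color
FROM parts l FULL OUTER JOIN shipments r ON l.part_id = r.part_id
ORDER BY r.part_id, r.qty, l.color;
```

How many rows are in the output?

20

FULL OUTER JOIN keeps every row from both sides; unmatched rows get NULL for the other side's columns.
Matching on l.part_id = r.part_id. A NULL in a compared column never satisfies the condition.
Matched pairs: 15; unmatched l rows kept: 2; unmatched r rows kept: 3.
Total: 15 matched + 5 padded = 20 rows.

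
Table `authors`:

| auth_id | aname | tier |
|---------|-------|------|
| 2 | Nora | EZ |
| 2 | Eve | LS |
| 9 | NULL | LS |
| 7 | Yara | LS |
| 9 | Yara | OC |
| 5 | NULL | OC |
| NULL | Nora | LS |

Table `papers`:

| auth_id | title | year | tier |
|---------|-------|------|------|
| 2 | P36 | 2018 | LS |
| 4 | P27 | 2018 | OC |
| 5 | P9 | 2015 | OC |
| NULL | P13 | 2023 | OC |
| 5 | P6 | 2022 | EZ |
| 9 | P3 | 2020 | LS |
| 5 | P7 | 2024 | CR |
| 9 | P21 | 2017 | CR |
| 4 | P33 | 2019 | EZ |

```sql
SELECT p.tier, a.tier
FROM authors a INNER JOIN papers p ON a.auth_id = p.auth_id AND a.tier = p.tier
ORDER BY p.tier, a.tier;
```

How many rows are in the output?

INNER JOIN keeps only pairs where the ON condition holds.
Matching on a.auth_id = p.auth_id AND a.tier = p.tier. A NULL in a compared column never satisfies the condition.
- auth_id=2, tier=EZ: no matching p row, dropped.
- auth_id=2, tier=LS: 1 matching p row(s), so 1 row(s) emitted.
- auth_id=9, tier=LS: 1 matching p row(s), so 1 row(s) emitted.
- auth_id=7, tier=LS: no matching p row, dropped.
- auth_id=9, tier=OC: no matching p row, dropped.
- auth_id=5, tier=OC: 1 matching p row(s), so 1 row(s) emitted.
- auth_id=NULL, tier=LS: no matching p row, dropped.
Total: 3 rows.

3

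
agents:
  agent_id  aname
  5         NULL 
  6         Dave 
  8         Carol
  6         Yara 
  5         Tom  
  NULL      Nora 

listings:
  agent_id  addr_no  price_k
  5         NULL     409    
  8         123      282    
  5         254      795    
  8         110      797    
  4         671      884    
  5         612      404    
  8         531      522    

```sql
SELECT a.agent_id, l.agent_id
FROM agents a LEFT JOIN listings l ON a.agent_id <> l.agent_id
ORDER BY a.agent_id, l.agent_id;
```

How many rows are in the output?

27

LEFT JOIN keeps every row from `agents`; unmatched rows get NULL for `listings`'s columns.
Matching on a.agent_id <> l.agent_id. A NULL in a compared column never satisfies the condition.
- agent_id=5: 4 matching l row(s), so 4 row(s) emitted.
- agent_id=6: 7 matching l row(s), so 7 row(s) emitted.
- agent_id=8: 4 matching l row(s), so 4 row(s) emitted.
- agent_id=6: 7 matching l row(s), so 7 row(s) emitted.
- agent_id=5: 4 matching l row(s), so 4 row(s) emitted.
- agent_id=NULL: no l row matches, row kept with l columns NULL.
Total: 26 matched + 1 padded = 27 rows.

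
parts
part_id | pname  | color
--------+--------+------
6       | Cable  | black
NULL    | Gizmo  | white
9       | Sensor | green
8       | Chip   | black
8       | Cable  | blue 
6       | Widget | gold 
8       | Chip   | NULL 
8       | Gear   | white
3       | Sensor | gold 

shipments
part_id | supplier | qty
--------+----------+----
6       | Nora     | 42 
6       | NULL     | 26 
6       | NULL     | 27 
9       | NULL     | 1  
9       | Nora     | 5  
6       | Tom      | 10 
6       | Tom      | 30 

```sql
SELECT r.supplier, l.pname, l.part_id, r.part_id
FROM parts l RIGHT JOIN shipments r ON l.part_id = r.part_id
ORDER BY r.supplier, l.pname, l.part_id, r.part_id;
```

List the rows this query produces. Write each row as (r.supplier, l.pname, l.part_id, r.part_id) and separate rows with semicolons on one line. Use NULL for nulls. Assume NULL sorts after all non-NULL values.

(Nora, Cable, 6, 6); (Nora, Sensor, 9, 9); (Nora, Widget, 6, 6); (Tom, Cable, 6, 6); (Tom, Cable, 6, 6); (Tom, Widget, 6, 6); (Tom, Widget, 6, 6); (NULL, Cable, 6, 6); (NULL, Cable, 6, 6); (NULL, Sensor, 9, 9); (NULL, Widget, 6, 6); (NULL, Widget, 6, 6)

RIGHT JOIN keeps every row from `shipments`; unmatched rows get NULL for `parts`'s columns.
Matching on l.part_id = r.part_id. A NULL in a compared column never satisfies the condition.
- part_id=6: 5 matching r row(s), so 5 row(s) emitted.
- part_id=NULL: no matching r row.
- part_id=9: 2 matching r row(s), so 2 row(s) emitted.
- part_id=8: no matching r row.
- part_id=8: no matching r row.
- part_id=6: 5 matching r row(s), so 5 row(s) emitted.
- part_id=8: no matching r row.
- part_id=8: no matching r row.
- part_id=3: no matching r row.
- every r row matched at least one l row.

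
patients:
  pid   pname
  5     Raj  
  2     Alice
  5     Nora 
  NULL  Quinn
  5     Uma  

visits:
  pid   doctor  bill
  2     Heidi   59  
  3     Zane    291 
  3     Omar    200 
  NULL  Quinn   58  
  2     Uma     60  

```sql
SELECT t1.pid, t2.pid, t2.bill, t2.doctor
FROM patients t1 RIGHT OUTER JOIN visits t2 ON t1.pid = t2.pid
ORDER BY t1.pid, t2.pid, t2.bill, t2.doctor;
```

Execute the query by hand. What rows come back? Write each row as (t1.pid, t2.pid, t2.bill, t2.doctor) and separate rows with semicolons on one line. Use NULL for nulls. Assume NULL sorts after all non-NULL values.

(2, 2, 59, Heidi); (2, 2, 60, Uma); (NULL, 3, 200, Omar); (NULL, 3, 291, Zane); (NULL, NULL, 58, Quinn)

RIGHT JOIN keeps every row from `visits`; unmatched rows get NULL for `patients`'s columns.
Matching on t1.pid = t2.pid. A NULL in a compared column never satisfies the condition.
- pid=5: no matching t2 row.
- pid=2: 2 matching t2 row(s), so 2 row(s) emitted.
- pid=5: no matching t2 row.
- pid=NULL: no matching t2 row.
- pid=5: no matching t2 row.
- 3 t2 row(s) had no t1 match → kept, t1 columns NULL.
After projecting and ordering:
t1.pid | t2.pid | t2.bill | t2.doctor
2 | 2 | 59 | Heidi
2 | 2 | 60 | Uma
NULL | 3 | 200 | Omar
NULL | 3 | 291 | Zane
NULL | NULL | 58 | Quinn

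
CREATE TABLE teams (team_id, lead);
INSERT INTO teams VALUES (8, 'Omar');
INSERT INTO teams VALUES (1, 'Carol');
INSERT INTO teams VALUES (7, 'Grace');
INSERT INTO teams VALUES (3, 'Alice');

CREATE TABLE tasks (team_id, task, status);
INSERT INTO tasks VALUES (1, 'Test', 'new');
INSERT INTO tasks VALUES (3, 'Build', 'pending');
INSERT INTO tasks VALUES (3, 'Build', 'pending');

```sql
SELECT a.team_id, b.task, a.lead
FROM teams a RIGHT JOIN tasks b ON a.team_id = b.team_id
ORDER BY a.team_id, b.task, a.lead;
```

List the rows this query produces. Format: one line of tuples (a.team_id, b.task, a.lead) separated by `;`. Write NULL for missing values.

RIGHT JOIN keeps every row from `tasks`; unmatched rows get NULL for `teams`'s columns.
Matching on a.team_id = b.team_id.
Matched pairs: 3; unmatched b rows kept: 0.

(1, Test, Carol); (3, Build, Alice); (3, Build, Alice)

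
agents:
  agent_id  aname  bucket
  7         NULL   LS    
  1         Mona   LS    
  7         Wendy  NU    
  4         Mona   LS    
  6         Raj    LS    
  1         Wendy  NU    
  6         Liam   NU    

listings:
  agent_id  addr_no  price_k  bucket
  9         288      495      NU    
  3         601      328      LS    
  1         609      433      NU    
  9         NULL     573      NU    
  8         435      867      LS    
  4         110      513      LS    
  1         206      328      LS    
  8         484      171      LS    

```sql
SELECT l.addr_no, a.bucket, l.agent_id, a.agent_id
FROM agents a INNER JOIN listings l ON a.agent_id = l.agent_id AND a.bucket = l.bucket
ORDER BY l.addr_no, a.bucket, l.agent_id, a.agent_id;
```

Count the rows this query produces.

3

INNER JOIN keeps only pairs where the ON condition holds.
Matching on a.agent_id = l.agent_id AND a.bucket = l.bucket.
Matched pairs: 3.
Total: 3 rows.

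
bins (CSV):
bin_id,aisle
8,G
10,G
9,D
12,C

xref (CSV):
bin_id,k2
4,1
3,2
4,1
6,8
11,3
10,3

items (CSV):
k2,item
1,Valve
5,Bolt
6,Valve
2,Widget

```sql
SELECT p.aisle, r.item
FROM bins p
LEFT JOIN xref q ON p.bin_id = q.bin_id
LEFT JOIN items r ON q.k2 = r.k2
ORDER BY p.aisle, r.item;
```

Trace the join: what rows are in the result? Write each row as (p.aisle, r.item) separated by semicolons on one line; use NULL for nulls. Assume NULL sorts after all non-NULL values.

(C, NULL); (D, NULL); (G, NULL); (G, NULL)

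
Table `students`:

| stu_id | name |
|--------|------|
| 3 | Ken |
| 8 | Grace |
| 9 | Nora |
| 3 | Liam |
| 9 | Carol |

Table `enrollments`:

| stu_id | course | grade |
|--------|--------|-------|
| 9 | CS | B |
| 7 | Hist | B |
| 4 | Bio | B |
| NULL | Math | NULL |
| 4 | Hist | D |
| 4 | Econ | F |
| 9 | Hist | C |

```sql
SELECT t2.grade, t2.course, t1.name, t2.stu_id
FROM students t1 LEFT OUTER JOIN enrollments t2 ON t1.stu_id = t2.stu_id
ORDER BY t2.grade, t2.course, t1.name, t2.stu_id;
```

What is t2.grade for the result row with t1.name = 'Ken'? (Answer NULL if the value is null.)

NULL

LEFT JOIN keeps every row from `students`; unmatched rows get NULL for `enrollments`'s columns.
Matching on t1.stu_id = t2.stu_id. A NULL in a compared column never satisfies the condition.
- t1 row (stu_id=3): no match → kept, t2 columns NULL.
- t1 row (stu_id=8): no match → kept, t2 columns NULL.
- t1 row (stu_id=9): matches 2 t2 row(s) → 2 output row(s).
- t1 row (stu_id=3): no match → kept, t2 columns NULL.
- t1 row (stu_id=9): matches 2 t2 row(s) → 2 output row(s).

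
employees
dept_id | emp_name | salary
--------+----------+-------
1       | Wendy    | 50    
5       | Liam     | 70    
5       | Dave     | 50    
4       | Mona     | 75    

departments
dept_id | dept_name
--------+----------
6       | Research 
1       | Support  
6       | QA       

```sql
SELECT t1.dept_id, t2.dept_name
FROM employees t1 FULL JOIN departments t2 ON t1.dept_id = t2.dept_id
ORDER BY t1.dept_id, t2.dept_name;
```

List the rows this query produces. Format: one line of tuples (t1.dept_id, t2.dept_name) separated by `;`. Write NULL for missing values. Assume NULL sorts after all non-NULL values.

(1, Support); (4, NULL); (5, NULL); (5, NULL); (NULL, QA); (NULL, Research)

FULL OUTER JOIN keeps every row from both sides; unmatched rows get NULL for the other side's columns.
Matching on t1.dept_id = t2.dept_id.
- t1[0] dept_id=1 → 1 match(es) in t2 → 1 row(s).
- t1[1] dept_id=5 → no match; kept with NULLs on the t2 side.
- t1[2] dept_id=5 → no match; kept with NULLs on the t2 side.
- t1[3] dept_id=4 → no match; kept with NULLs on the t2 side.
- 2 row(s) from t2 found no t1 partner → padded with NULL.
After projecting and ordering:
t1.dept_id | t2.dept_name
1 | Support
4 | NULL
5 | NULL
5 | NULL
NULL | QA
NULL | Research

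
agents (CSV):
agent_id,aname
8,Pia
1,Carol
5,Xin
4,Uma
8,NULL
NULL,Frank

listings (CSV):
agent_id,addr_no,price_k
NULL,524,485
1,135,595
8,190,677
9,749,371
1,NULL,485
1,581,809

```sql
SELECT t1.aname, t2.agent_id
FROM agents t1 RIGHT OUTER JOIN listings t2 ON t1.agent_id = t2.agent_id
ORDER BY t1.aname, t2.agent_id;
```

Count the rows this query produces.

7

RIGHT JOIN keeps every row from `listings`; unmatched rows get NULL for `agents`'s columns.
Matching on t1.agent_id = t2.agent_id. A NULL in a compared column never satisfies the condition.
- t1 row (agent_id=8): matches 1 t2 row(s) → 1 output row(s).
- t1 row (agent_id=1): matches 3 t2 row(s) → 3 output row(s).
- t1 row (agent_id=5): no match.
- t1 row (agent_id=4): no match.
- t1 row (agent_id=8): matches 1 t2 row(s) → 1 output row(s).
- t1 row (agent_id=NULL): no match.
- plus 2 unmatched t2 row(s), each kept with NULL t1 columns.
Total: 5 matched + 2 padded = 7 rows.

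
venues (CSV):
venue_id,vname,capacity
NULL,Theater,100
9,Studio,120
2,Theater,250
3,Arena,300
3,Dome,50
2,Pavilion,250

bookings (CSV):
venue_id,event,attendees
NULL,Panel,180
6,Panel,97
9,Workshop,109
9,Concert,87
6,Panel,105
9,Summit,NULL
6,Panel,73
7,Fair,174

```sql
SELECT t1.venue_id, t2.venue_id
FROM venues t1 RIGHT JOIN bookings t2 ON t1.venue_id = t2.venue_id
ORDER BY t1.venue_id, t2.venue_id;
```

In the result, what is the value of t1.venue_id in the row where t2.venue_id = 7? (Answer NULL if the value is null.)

NULL

RIGHT JOIN keeps every row from `bookings`; unmatched rows get NULL for `venues`'s columns.
Matching on t1.venue_id = t2.venue_id. A NULL in a compared column never satisfies the condition.
Matched pairs: 3; unmatched t2 rows kept: 5.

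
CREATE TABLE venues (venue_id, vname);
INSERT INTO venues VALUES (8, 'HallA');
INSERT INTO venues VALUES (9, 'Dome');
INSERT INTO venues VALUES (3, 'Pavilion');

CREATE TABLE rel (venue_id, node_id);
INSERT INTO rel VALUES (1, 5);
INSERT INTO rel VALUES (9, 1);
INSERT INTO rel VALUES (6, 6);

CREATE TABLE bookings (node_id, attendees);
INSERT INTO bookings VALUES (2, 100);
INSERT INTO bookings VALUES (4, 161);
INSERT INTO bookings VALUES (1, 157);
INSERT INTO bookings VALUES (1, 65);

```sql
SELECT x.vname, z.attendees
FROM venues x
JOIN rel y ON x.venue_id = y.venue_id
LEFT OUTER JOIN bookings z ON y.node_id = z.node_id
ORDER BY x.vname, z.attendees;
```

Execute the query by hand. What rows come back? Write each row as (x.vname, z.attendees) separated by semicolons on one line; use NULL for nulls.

Step 1 — x INNER JOIN y on venue_id → 1 row(s).
Then LEFT JOIN `bookings z` on node_id: each of those 1 rows is kept; rows whose y.node_id has no match in z get NULL for z's columns.

(Dome, 65); (Dome, 157)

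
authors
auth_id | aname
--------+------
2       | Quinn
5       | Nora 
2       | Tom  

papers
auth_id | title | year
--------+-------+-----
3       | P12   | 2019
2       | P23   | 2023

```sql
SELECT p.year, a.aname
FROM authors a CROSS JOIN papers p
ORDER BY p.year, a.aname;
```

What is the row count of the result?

CROSS JOIN pairs every row of `authors` with every row of `papers`: 3 × 2 = 6 rows.

6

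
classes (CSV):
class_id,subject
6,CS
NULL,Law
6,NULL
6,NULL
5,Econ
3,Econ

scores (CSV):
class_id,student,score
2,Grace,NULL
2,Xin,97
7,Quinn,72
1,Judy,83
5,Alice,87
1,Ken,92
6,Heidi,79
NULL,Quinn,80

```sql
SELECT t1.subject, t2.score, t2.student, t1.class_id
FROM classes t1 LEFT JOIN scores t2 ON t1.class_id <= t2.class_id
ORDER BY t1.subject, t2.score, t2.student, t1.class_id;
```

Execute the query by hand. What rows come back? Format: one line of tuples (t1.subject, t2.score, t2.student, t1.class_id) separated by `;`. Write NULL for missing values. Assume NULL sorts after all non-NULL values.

(CS, 72, Quinn, 6); (CS, 79, Heidi, 6); (Econ, 72, Quinn, 3); (Econ, 72, Quinn, 5); (Econ, 79, Heidi, 3); (Econ, 79, Heidi, 5); (Econ, 87, Alice, 3); (Econ, 87, Alice, 5); (Law, NULL, NULL, NULL); (NULL, 72, Quinn, 6); (NULL, 72, Quinn, 6); (NULL, 79, Heidi, 6); (NULL, 79, Heidi, 6)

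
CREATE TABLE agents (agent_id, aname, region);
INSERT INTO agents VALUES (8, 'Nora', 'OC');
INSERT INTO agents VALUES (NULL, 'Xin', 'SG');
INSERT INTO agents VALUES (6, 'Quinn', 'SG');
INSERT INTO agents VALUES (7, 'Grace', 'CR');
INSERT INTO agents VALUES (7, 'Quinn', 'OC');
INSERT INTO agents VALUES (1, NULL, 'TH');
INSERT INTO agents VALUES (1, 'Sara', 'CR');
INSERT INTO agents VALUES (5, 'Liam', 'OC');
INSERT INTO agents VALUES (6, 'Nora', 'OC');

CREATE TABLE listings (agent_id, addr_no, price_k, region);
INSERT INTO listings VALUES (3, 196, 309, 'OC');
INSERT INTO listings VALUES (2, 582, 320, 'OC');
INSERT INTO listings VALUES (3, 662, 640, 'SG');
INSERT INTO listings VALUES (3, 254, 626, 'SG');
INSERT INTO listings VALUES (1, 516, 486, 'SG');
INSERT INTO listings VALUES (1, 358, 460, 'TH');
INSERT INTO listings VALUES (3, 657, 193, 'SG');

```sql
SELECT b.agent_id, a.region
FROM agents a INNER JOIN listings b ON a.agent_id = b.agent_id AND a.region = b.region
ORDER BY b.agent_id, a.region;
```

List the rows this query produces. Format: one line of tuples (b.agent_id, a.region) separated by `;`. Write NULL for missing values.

(1, TH)

INNER JOIN keeps only pairs where the ON condition holds.
Matching on a.agent_id = b.agent_id AND a.region = b.region. A NULL in a compared column never satisfies the condition.
- a row (agent_id=8, region=OC): no match → dropped.
- a row (agent_id=NULL, region=SG): no match → dropped.
- a row (agent_id=6, region=SG): no match → dropped.
- a row (agent_id=7, region=CR): no match → dropped.
- a row (agent_id=7, region=OC): no match → dropped.
- a row (agent_id=1, region=TH): matches 1 b row(s) → 1 output row(s).
- a row (agent_id=1, region=CR): no match → dropped.
- a row (agent_id=5, region=OC): no match → dropped.
- a row (agent_id=6, region=OC): no match → dropped.
After projecting and ordering:
b.agent_id | a.region
1 | TH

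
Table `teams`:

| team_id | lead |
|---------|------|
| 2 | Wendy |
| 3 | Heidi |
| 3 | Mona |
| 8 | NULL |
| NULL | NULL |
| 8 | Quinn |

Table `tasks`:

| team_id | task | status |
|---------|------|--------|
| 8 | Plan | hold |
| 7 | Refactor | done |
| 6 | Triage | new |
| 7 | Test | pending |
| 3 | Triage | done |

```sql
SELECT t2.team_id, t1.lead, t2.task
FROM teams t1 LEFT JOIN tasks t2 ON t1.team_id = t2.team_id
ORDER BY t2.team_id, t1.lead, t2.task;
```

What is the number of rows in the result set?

6

LEFT JOIN keeps every row from `teams`; unmatched rows get NULL for `tasks`'s columns.
Matching on t1.team_id = t2.team_id. A NULL in a compared column never satisfies the condition.
- team_id=2: no t2 row matches, row kept with t2 columns NULL.
- team_id=3: 1 matching t2 row(s), so 1 row(s) emitted.
- team_id=3: 1 matching t2 row(s), so 1 row(s) emitted.
- team_id=8: 1 matching t2 row(s), so 1 row(s) emitted.
- team_id=NULL: no t2 row matches, row kept with t2 columns NULL.
- team_id=8: 1 matching t2 row(s), so 1 row(s) emitted.
Total: 4 matched + 2 padded = 6 rows.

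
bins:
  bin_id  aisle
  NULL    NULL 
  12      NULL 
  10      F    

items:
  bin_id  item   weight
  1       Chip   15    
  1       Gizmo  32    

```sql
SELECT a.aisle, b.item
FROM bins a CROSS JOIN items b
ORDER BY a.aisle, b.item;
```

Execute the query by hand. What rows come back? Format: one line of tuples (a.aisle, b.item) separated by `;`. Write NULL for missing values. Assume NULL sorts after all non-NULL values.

(F, Chip); (F, Gizmo); (NULL, Chip); (NULL, Chip); (NULL, Gizmo); (NULL, Gizmo)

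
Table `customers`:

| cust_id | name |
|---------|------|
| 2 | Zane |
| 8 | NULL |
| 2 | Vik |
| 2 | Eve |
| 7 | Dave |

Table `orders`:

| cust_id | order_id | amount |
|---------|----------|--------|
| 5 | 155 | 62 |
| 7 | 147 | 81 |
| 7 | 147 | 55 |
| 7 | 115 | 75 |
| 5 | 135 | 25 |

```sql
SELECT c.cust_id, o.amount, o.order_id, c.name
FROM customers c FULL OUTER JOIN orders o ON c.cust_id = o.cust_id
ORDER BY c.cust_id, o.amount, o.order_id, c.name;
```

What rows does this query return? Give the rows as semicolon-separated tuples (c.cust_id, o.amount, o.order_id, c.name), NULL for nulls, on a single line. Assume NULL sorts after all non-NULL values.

(2, NULL, NULL, Eve); (2, NULL, NULL, Vik); (2, NULL, NULL, Zane); (7, 55, 147, Dave); (7, 75, 115, Dave); (7, 81, 147, Dave); (8, NULL, NULL, NULL); (NULL, 25, 135, NULL); (NULL, 62, 155, NULL)

FULL OUTER JOIN keeps every row from both sides; unmatched rows get NULL for the other side's columns.
Matching on c.cust_id = o.cust_id.
Matched pairs: 3; unmatched c rows kept: 4; unmatched o rows kept: 2.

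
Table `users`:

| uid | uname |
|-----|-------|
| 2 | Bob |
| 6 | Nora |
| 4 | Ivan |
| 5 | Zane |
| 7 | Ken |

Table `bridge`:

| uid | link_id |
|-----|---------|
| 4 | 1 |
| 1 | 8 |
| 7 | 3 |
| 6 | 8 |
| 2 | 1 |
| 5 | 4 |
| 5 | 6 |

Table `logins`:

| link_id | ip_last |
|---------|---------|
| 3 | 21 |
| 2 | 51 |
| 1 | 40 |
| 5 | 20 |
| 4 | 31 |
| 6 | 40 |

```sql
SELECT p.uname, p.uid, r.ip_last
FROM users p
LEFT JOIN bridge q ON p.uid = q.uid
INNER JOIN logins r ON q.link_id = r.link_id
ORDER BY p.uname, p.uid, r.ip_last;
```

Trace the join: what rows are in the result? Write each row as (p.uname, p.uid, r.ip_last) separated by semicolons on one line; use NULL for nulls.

(Bob, 2, 40); (Ivan, 4, 40); (Ken, 7, 21); (Zane, 5, 31); (Zane, 5, 40)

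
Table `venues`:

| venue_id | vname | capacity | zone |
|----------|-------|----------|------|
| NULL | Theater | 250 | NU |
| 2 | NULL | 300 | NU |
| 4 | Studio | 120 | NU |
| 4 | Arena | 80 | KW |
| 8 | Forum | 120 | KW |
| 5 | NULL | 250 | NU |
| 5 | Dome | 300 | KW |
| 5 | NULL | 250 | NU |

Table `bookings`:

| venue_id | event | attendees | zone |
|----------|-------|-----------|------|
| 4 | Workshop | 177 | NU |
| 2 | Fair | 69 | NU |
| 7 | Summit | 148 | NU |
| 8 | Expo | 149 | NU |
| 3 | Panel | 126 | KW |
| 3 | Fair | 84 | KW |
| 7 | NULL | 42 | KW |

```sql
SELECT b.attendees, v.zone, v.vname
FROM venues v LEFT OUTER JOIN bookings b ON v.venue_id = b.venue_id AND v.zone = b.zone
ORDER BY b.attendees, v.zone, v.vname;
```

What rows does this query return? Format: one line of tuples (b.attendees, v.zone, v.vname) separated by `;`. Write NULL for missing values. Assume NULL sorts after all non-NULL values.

LEFT JOIN keeps every row from `venues`; unmatched rows get NULL for `bookings`'s columns.
Matching on v.venue_id = b.venue_id AND v.zone = b.zone. A NULL in a compared column never satisfies the condition.
Matched pairs: 2; unmatched v rows kept: 6.

(69, NU, NULL); (177, NU, Studio); (NULL, KW, Arena); (NULL, KW, Dome); (NULL, KW, Forum); (NULL, NU, Theater); (NULL, NU, NULL); (NULL, NU, NULL)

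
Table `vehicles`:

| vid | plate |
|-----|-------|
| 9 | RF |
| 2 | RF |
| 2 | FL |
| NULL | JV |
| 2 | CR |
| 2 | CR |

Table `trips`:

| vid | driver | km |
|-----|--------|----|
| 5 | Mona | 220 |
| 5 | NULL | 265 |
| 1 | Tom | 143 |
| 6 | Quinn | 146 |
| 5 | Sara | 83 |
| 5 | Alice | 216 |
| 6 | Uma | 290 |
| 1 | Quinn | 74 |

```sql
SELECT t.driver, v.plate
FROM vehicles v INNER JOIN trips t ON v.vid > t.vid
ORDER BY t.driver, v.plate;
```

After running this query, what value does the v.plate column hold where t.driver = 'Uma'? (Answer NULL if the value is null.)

INNER JOIN keeps only pairs where the ON condition holds.
Matching on v.vid > t.vid. A NULL in a compared column never satisfies the condition.
Matched pairs: 16.

RF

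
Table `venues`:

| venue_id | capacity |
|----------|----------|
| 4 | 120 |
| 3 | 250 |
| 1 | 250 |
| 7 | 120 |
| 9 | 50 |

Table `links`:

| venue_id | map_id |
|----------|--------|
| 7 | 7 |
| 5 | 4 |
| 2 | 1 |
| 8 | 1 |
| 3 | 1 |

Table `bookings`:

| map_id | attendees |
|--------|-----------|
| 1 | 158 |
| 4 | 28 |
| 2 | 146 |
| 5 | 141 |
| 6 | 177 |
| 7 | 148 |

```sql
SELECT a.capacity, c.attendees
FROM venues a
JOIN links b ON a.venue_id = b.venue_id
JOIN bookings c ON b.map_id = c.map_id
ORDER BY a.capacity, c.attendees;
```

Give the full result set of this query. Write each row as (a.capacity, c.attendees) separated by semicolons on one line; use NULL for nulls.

(120, 148); (250, 158)

Joins associate left-to-right: venues INNER JOIN links on venue_id gives 2 intermediate row(s).
Then INNER JOIN `bookings c` on map_id: keep only rows whose b.map_id appears in c.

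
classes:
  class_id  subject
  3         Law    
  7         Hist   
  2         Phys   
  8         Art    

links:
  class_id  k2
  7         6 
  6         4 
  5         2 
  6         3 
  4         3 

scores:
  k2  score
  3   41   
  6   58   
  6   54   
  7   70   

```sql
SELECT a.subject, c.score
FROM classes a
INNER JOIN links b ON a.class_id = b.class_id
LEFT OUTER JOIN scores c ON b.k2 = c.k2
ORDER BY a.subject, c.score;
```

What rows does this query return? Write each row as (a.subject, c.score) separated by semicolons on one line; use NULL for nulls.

Step 1 — a INNER JOIN b on class_id → 1 row(s).
Then LEFT JOIN `scores c` on k2: each of those 1 rows is kept; rows whose b.k2 has no match in c get NULL for c's columns.

(Hist, 54); (Hist, 58)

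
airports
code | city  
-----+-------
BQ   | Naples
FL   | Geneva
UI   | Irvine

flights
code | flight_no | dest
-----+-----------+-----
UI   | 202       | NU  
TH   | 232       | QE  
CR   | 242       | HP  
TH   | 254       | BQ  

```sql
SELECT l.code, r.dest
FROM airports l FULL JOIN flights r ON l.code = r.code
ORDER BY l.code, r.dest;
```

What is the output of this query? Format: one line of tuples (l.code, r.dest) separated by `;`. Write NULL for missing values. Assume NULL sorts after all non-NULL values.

FULL OUTER JOIN keeps every row from both sides; unmatched rows get NULL for the other side's columns.
Matching on l.code = r.code.
- l[0] code=BQ → no match; kept with NULLs on the r side.
- l[1] code=FL → no match; kept with NULLs on the r side.
- l[2] code=UI → 1 match(es) in r → 1 row(s).
- plus 3 unmatched r row(s), each kept with NULL l columns.
After projecting and ordering:
l.code | r.dest
BQ | NULL
FL | NULL
UI | NU
NULL | BQ
NULL | HP
NULL | QE

(BQ, NULL); (FL, NULL); (UI, NU); (NULL, BQ); (NULL, HP); (NULL, QE)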